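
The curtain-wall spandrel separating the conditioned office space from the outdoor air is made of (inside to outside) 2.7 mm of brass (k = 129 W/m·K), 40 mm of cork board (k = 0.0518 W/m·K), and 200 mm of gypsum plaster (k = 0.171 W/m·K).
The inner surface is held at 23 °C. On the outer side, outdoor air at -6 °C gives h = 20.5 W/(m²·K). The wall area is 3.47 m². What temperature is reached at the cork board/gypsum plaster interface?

Treating each layer as a thermal resistance in series:
R_brass = L/(kA) = 0.0027/(129×3.47) = 6.032×10^-6 K/W
R_cork board = L/(kA) = 0.04/(0.0518×3.47) = 0.2225 K/W
R_gypsum plaster = L/(kA) = 0.2/(0.171×3.47) = 0.3371 K/W
R_outer film = 1/(h_o·A) = 1/(20.5×3.47) = 0.01406 K/W
R_total = 0.5737 K/W;  Q = ΔT/R_total = 29/0.5737 = 50.55 W
T_interface = T_inner − Q·ΣR(inner→interface) = 23 − 50.6×0.2225

T ≈ 11.7 °C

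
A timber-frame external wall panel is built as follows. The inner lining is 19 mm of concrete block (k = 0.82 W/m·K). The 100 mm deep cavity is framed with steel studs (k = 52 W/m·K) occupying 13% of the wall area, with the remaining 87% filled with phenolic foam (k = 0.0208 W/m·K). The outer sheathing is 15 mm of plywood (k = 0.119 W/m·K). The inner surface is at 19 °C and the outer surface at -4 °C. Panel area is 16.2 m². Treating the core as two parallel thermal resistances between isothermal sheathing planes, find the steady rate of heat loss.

Sheathing layers in series; stud and cavity paths in parallel between them.
R_inner = 0.019/(0.82×16.2) = 0.00143 K/W
R_stud  = 0.1/(52×0.13×16.2) = 9.131×10^-4 K/W
R_cav   = 0.1/(0.0208×0.87×16.2) = 0.3411 K/W
1/R_core = 1/R_stud + 1/R_cav → R_core = 9.107×10^-4 K/W
R_outer = 0.015/(0.119×16.2) = 0.007781 K/W
R_total = 0.01012 K/W
Q = ΔT/R_total = 23/0.01012

Q ≈ 2270 W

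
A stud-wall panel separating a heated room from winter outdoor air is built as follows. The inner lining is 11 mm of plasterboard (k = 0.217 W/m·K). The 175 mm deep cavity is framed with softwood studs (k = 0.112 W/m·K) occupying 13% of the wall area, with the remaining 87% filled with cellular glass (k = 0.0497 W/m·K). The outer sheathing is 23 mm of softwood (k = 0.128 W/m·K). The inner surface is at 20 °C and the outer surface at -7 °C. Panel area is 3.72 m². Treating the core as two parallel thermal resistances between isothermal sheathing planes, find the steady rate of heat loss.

Q ≈ 30.8 W

Sheathing layers in series; stud and cavity paths in parallel between them.
R_inner = 0.011/(0.217×3.72) = 0.01363 K/W
R_stud  = 0.175/(0.112×0.13×3.72) = 3.231 K/W
R_cav   = 0.175/(0.0497×0.87×3.72) = 1.088 K/W
1/R_core = 1/R_stud + 1/R_cav → R_core = 0.8139 K/W
R_outer = 0.023/(0.128×3.72) = 0.0483 K/W
R_total = 0.8758 K/W
Q = ΔT/R_total = 27/0.8758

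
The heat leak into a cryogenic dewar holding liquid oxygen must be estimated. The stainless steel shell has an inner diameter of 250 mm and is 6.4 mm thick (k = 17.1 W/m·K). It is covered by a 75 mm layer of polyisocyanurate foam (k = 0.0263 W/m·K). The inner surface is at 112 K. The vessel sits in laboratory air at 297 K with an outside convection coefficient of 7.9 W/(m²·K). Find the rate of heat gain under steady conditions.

Spherical conduction: R = (1/r_in − 1/r_out)/(4πk) per layer; series-sum.
R_stainless steel shell = (1/0.125 − 1/0.1314)/(4π×17.1) = 0.001813 K/W
R_polyisocyanurate foam = (1/0.1314 − 1/0.2064)/(4π×0.0263) = 8.367 K/W
R_outer film = 1/(h·4πr_o²) = 1/(7.9×4π×0.2064²) = 0.2365 K/W
R_total = 8.606 K/W
Q = ΔT/R_total = 185/8.606

Q ≈ 21.5 W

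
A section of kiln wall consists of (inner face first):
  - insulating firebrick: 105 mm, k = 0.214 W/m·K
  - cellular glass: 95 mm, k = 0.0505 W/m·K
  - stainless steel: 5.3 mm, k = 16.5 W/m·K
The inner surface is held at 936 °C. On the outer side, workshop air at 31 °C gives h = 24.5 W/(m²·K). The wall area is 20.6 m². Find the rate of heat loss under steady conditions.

Using the resistance-network approach (series):
R_insulating firebrick = L/(kA) = 0.105/(0.214×20.6) = 0.02382 K/W
R_cellular glass = L/(kA) = 0.095/(0.0505×20.6) = 0.09132 K/W
R_stainless steel = L/(kA) = 0.0053/(16.5×20.6) = 1.559×10^-5 K/W
R_outer film = 1/(h_o·A) = 1/(24.5×20.6) = 0.001981 K/W
R_total = 0.1171 K/W
Q = ΔT / R_total = 905 / 0.1171

Q ≈ 7730 W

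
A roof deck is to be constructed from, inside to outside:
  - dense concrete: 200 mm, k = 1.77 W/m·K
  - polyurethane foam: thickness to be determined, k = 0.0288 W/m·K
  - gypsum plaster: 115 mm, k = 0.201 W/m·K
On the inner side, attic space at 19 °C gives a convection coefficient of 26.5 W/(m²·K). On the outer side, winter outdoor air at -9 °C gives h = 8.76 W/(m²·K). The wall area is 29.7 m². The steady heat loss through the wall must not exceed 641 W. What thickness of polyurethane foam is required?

Thermal resistances in series:
R_inner film = 1/(h_i·A) = 1/(26.5×29.7) = 0.001271 K/W
R_dense concrete = L/(kA) = 0.2/(1.77×29.7) = 0.003805 K/W
R_gypsum plaster = L/(kA) = 0.115/(0.201×29.7) = 0.01926 K/W
R_outer film = 1/(h_o·A) = 1/(8.76×29.7) = 0.003844 K/W
Sum of the known resistances R_other = 0.02818 K/W
Required total resistance R_tot = ΔT/Q_allow = 28/641 = 0.04368 K/W
R_polyurethane foam = R_tot − R_other = 0.0155 K/W
L = R·k·A = 0.0155×0.0288×29.7

L ≈ 13.3 mm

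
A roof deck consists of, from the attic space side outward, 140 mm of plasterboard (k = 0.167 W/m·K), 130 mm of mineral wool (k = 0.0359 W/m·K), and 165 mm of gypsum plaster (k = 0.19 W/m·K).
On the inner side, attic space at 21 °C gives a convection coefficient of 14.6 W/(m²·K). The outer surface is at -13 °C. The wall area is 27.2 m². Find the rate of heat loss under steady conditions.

Using the resistance-network approach (series):
R_inner film = 1/(h_i·A) = 1/(14.6×27.2) = 0.002518 K/W
R_plasterboard = L/(kA) = 0.14/(0.167×27.2) = 0.03082 K/W
R_mineral wool = L/(kA) = 0.13/(0.0359×27.2) = 0.1331 K/W
R_gypsum plaster = L/(kA) = 0.165/(0.19×27.2) = 0.03193 K/W
R_total = 0.1984 K/W
Q = ΔT / R_total = 34 / 0.1984

Q ≈ 171 W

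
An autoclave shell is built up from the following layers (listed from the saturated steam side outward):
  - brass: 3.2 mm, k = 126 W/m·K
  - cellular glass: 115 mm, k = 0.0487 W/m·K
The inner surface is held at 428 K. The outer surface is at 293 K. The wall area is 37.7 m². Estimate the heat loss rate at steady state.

Series thermal resistances:
R_brass = L/(kA) = 0.0032/(126×37.7) = 6.737×10^-7 K/W
R_cellular glass = L/(kA) = 0.115/(0.0487×37.7) = 0.06264 K/W
R_total = 0.06264 K/W
Q = ΔT / R_total = 135 / 0.06264

Q ≈ 2160 W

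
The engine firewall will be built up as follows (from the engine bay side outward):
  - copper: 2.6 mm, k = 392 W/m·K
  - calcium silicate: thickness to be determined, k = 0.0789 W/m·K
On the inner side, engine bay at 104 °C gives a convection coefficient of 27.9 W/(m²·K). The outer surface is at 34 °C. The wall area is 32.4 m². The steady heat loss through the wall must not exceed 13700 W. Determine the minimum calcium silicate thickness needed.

Model the wall as resistances in series:
R_inner film = 1/(h_i·A) = 1/(27.9×32.4) = 0.001106 K/W
R_copper = L/(kA) = 0.0026/(392×32.4) = 2.047×10^-7 K/W
Sum of the known resistances R_other = 0.001106 K/W
Required total resistance R_tot = ΔT/Q_allow = 70/13700 = 0.005109 K/W
R_calcium silicate = R_tot − R_other = 0.004003 K/W
L = R·k·A = 0.004003×0.0789×32.4

L ≈ 10.2 mm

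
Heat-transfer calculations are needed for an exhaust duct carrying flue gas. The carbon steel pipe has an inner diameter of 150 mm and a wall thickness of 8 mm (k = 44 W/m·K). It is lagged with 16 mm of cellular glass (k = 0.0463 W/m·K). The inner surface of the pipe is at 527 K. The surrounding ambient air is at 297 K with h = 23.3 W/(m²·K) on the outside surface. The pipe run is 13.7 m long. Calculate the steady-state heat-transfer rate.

Per-layer cylindrical resistances, series-summed:
R_carbon steel pipe wall = ln(83/75)/(2π×44×13.7) = 2.676×10^-5 K/W
R_cellular glass = ln(99/83)/(2π×0.0463×13.7) = 0.04423 K/W
R_outer film = 1/(h_o·2πr_oL) = 1/(23.3×2π×0.099×13.7) = 0.005036 K/W
R_total = 0.04929 K/W
Q = ΔT/R_total = 230/0.04929

Q ≈ 4670 W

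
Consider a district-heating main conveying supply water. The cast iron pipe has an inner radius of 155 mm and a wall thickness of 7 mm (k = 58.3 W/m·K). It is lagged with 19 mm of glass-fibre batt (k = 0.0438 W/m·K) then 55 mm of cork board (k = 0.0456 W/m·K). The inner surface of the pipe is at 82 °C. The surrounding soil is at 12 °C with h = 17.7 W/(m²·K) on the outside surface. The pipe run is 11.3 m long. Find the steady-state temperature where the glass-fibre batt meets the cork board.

T ≈ 61.4 °C

Radial resistances (cylindrical: R_cond = ln(r_o/r_i)/(2πkL), R_conv = 1/(h·2πrL)):
R_cast iron pipe wall = ln(162/155)/(2π×58.3×11.3) = 1.067×10^-5 K/W
R_glass-fibre batt = ln(181/162)/(2π×0.0438×11.3) = 0.03566 K/W
R_cork board = ln(236/181)/(2π×0.0456×11.3) = 0.08195 K/W
R_outer film = 1/(h_o·2πr_oL) = 1/(17.7×2π×0.236×11.3) = 0.003372 K/W
R_total = 0.121 K/W
Q = ΔT/R_total = 70/0.121
Q = 579 W
T_interface = T_inner − Q·ΣR(inner→interface) = 82 − 579×0.03567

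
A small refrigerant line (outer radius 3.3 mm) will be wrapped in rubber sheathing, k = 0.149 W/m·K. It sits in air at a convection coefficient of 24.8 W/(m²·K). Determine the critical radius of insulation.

For a cylinder r_cr = k/h = 0.149/24.8
r_cr = 6.01 mm; since the bare radius (3.3 mm) is below r_cr, adding a thin layer of insulation will *increase* heat loss.

r_cr ≈ 6.01 mm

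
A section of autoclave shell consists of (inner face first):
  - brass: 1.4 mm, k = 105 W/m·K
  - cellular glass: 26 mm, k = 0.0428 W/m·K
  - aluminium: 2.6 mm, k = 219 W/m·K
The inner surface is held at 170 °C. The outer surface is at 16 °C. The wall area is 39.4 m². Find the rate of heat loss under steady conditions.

Thermal resistances in series:
R_brass = L/(kA) = 0.0014/(105×39.4) = 3.384×10^-7 K/W
R_cellular glass = L/(kA) = 0.026/(0.0428×39.4) = 0.01542 K/W
R_aluminium = L/(kA) = 0.0026/(219×39.4) = 3.013×10^-7 K/W
R_total = 0.01542 K/W
Q = ΔT / R_total = 154 / 0.01542

Q ≈ 9990 W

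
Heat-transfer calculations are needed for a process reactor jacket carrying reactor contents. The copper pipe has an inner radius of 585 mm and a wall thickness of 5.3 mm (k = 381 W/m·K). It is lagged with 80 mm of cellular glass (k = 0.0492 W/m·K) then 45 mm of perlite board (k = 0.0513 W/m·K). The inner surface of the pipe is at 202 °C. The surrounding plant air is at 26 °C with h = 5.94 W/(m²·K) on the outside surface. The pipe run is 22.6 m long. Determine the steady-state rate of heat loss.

Radial resistances (cylindrical: R_cond = ln(r_o/r_i)/(2πkL), R_conv = 1/(h·2πrL)):
R_copper pipe wall = ln(590.3/585)/(2π×381×22.6) = 1.667×10^-7 K/W
R_cellular glass = ln(670.3/590.3)/(2π×0.0492×22.6) = 0.01819 K/W
R_perlite board = ln(715.3/670.3)/(2π×0.0513×22.6) = 0.00892 K/W
R_outer film = 1/(h_o·2πr_oL) = 1/(5.94×2π×0.7153×22.6) = 0.001657 K/W
R_total = 0.02877 K/W
Q = ΔT/R_total = 176/0.02877

Q ≈ 6120 W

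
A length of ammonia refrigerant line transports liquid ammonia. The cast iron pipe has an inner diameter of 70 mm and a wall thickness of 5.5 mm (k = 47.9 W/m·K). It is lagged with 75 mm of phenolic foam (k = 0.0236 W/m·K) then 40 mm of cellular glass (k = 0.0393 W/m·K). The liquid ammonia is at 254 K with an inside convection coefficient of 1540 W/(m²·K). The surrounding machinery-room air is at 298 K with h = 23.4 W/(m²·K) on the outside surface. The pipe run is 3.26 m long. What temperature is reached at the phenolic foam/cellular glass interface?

Radial resistances (cylindrical: R_cond = ln(r_o/r_i)/(2πkL), R_conv = 1/(h·2πrL)):
R_inner film = 1/(h_i·2πr₁L) = 1/(1540×2π×0.035×3.26) = 9.058×10^-4 K/W
R_cast iron pipe wall = ln(40.5/35)/(2π×47.9×3.26) = 1.488×10^-4 K/W
R_phenolic foam = ln(115.5/40.5)/(2π×0.0236×3.26) = 2.168 K/W
R_cellular glass = ln(155.5/115.5)/(2π×0.0393×3.26) = 0.3694 K/W
R_outer film = 1/(h_o·2πr_oL) = 1/(23.4×2π×0.1555×3.26) = 0.01342 K/W
R_total = 2.552 K/W
Q = ΔT/R_total = 44/2.552
Q = 17.2 W
T_interface = T_inner + Q·ΣR(inner→interface) = 254 + 17.2×2.169

T ≈ 291 K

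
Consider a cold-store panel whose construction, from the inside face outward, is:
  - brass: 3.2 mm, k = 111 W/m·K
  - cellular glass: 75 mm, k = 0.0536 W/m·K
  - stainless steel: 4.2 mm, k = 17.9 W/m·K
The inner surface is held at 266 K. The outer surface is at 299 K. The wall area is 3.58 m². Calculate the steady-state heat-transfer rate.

Q ≈ 84.4 W

Series thermal resistances:
R_brass = L/(kA) = 0.0032/(111×3.58) = 8.053×10^-6 K/W
R_cellular glass = L/(kA) = 0.075/(0.0536×3.58) = 0.3909 K/W
R_stainless steel = L/(kA) = 0.0042/(17.9×3.58) = 6.554×10^-5 K/W
R_total = 0.3909 K/W
Q = ΔT / R_total = 33 / 0.3909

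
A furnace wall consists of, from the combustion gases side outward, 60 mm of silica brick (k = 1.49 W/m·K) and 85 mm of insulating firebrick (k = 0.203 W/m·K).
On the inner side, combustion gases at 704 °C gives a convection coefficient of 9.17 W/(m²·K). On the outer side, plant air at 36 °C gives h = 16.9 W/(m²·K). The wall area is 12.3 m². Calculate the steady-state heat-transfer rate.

Q ≈ 13100 W

Thermal resistances in series:
R_inner film = 1/(h_i·A) = 1/(9.17×12.3) = 0.008866 K/W
R_silica brick = L/(kA) = 0.06/(1.49×12.3) = 0.003274 K/W
R_insulating firebrick = L/(kA) = 0.085/(0.203×12.3) = 0.03404 K/W
R_outer film = 1/(h_o·A) = 1/(16.9×12.3) = 0.004811 K/W
R_total = 0.05099 K/W
Q = ΔT / R_total = 668 / 0.05099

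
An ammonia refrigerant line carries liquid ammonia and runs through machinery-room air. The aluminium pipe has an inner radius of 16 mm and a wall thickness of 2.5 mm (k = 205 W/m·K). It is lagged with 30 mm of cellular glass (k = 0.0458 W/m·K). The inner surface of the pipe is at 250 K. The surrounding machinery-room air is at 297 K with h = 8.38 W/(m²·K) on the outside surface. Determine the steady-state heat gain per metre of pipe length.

q′ ≈ 12.6 W/m

For a radial system each layer contributes R = ln(r_out/r_in)/(2πkL); films add R = 1/(hA).
R_aluminium pipe wall = ln(18.5/16)/(2π×205×1) = 1.127×10^-4 K/W
R_cellular glass = ln(48.5/18.5)/(2π×0.0458×1) = 3.349 K/W
R_outer film = 1/(h_o·2πr_oL) = 1/(8.38×2π×0.0485×1) = 0.3916 K/W
R_total = 3.741 K/W
Q = ΔT/R_total = 47/3.741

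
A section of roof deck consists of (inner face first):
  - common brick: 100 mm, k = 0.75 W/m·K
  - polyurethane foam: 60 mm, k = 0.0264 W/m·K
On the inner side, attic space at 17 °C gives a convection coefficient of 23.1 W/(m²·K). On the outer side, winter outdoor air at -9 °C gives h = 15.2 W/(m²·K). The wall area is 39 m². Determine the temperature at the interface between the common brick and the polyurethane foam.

T ≈ 15.2 °C

Using the resistance-network approach (series):
R_inner film = 1/(h_i·A) = 1/(23.1×39) = 0.00111 K/W
R_common brick = L/(kA) = 0.1/(0.75×39) = 0.003419 K/W
R_polyurethane foam = L/(kA) = 0.06/(0.0264×39) = 0.05828 K/W
R_outer film = 1/(h_o·A) = 1/(15.2×39) = 0.001687 K/W
R_total = 0.06449 K/W;  Q = ΔT/R_total = 26/0.06449 = 403.2 W
T_interface = T_inner − Q·ΣR(inner→interface) = 17 − 403×0.004529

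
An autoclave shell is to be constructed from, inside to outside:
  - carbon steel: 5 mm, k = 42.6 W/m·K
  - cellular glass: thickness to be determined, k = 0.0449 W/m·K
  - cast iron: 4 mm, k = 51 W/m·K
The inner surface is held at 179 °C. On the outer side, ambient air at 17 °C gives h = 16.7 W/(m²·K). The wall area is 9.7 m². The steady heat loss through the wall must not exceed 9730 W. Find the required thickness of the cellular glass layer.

L ≈ 4.55 mm

Model the wall as resistances in series:
R_carbon steel = L/(kA) = 0.005/(42.6×9.7) = 1.21×10^-5 K/W
R_cast iron = L/(kA) = 0.004/(51×9.7) = 8.086×10^-6 K/W
R_outer film = 1/(h_o·A) = 1/(16.7×9.7) = 0.006173 K/W
Sum of the known resistances R_other = 0.006193 K/W
Required total resistance R_tot = ΔT/Q_allow = 162/9730 = 0.01665 K/W
R_cellular glass = R_tot − R_other = 0.01046 K/W
L = R·k·A = 0.01046×0.0449×9.7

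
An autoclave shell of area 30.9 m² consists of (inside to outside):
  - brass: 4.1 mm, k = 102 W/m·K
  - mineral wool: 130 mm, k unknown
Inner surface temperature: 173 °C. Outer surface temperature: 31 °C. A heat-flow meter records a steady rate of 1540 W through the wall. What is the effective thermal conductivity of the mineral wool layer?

Series thermal resistances:
R_brass = L/(kA) = 0.0041/(102×30.9) = 1.301×10^-6 K/W
Sum of known resistances R_other = 1.301×10^-6 K/W
Total R = ΔT/Q = 142/1540 = 0.09221 K/W
R_mineral wool = R_total − R_other = 0.09221 K/W
k = L/(R·A) = 0.13/(0.09221×30.9)

k ≈ 0.0456 W/(m·K)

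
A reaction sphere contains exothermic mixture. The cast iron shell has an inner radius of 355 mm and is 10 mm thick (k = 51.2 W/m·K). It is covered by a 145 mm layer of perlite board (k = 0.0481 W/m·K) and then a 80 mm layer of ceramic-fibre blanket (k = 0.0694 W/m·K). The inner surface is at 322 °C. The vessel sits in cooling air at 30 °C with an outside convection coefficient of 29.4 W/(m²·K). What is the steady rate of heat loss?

Q ≈ 182 W

Radial (spherical) resistances in series:
R_cast iron shell = (1/0.355 − 1/0.365)/(4π×51.2) = 1.199×10^-4 K/W
R_perlite board = (1/0.365 − 1/0.51)/(4π×0.0481) = 1.289 K/W
R_ceramic-fibre blanket = (1/0.51 − 1/0.59)/(4π×0.0694) = 0.3049 K/W
R_outer film = 1/(h·4πr_o²) = 1/(29.4×4π×0.59²) = 0.007776 K/W
R_total = 1.601 K/W
Q = ΔT/R_total = 292/1.601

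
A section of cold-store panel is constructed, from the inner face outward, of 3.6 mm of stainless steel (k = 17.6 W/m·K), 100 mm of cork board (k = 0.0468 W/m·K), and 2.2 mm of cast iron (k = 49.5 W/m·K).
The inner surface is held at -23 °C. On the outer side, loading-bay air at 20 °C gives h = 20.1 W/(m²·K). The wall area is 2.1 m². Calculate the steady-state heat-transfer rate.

Q ≈ 41.3 W

Thermal resistances in series:
R_stainless steel = L/(kA) = 0.0036/(17.6×2.1) = 9.74×10^-5 K/W
R_cork board = L/(kA) = 0.1/(0.0468×2.1) = 1.018 K/W
R_cast iron = L/(kA) = 0.0022/(49.5×2.1) = 2.116×10^-5 K/W
R_outer film = 1/(h_o·A) = 1/(20.1×2.1) = 0.02369 K/W
R_total = 1.041 K/W
Q = ΔT / R_total = 43 / 1.041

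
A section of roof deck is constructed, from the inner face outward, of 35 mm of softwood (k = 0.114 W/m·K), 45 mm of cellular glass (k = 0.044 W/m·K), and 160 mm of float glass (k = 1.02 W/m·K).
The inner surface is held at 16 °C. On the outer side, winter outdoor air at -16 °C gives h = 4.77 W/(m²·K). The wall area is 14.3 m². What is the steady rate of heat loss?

Q ≈ 270 W

Treating each layer as a thermal resistance in series:
R_softwood = L/(kA) = 0.035/(0.114×14.3) = 0.02147 K/W
R_cellular glass = L/(kA) = 0.045/(0.044×14.3) = 0.07152 K/W
R_float glass = L/(kA) = 0.16/(1.02×14.3) = 0.01097 K/W
R_outer film = 1/(h_o·A) = 1/(4.77×14.3) = 0.01466 K/W
R_total = 0.1186 K/W
Q = ΔT / R_total = 32 / 0.1186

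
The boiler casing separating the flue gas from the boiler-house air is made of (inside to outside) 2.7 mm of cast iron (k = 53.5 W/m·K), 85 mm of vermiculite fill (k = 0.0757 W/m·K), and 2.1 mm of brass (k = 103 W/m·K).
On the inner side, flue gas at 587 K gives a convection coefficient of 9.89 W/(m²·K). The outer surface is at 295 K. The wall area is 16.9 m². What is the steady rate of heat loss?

Series thermal resistances:
R_inner film = 1/(h_i·A) = 1/(9.89×16.9) = 0.005983 K/W
R_cast iron = L/(kA) = 0.0027/(53.5×16.9) = 2.986×10^-6 K/W
R_vermiculite fill = L/(kA) = 0.085/(0.0757×16.9) = 0.06644 K/W
R_brass = L/(kA) = 0.0021/(103×16.9) = 1.206×10^-6 K/W
R_total = 0.07243 K/W
Q = ΔT / R_total = 292 / 0.07243

Q ≈ 4030 W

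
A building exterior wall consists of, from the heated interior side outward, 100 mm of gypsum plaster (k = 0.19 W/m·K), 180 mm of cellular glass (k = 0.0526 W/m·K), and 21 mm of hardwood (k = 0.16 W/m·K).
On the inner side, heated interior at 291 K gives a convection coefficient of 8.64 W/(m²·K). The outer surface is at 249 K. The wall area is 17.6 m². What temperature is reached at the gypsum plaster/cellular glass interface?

Treating each layer as a thermal resistance in series:
R_inner film = 1/(h_i·A) = 1/(8.64×17.6) = 0.006576 K/W
R_gypsum plaster = L/(kA) = 0.1/(0.19×17.6) = 0.0299 K/W
R_cellular glass = L/(kA) = 0.18/(0.0526×17.6) = 0.1944 K/W
R_hardwood = L/(kA) = 0.021/(0.16×17.6) = 0.007457 K/W
R_total = 0.2384 K/W;  Q = ΔT/R_total = 42/0.2384 = 176.2 W
T_interface = T_inner − Q·ΣR(inner→interface) = 291 − 176×0.03648

T ≈ 285 K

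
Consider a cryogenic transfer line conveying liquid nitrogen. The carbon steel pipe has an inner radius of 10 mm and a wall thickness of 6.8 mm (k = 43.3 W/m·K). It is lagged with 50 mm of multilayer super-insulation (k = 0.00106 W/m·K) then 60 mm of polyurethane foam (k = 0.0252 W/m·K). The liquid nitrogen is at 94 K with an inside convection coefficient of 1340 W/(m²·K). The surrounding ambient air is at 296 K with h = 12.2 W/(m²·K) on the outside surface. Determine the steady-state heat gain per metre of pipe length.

q′ ≈ 0.955 W/m

Treating each annulus and film as a series resistance:
R_inner film = 1/(h_i·2πr₁L) = 1/(1340×2π×0.01×1) = 0.01188 K/W
R_carbon steel pipe wall = ln(16.8/10)/(2π×43.3×1) = 0.001907 K/W
R_multilayer super-insulation = ln(66.8/16.8)/(2π×0.00106×1) = 207.3 K/W
R_polyurethane foam = ln(126.8/66.8)/(2π×0.0252×1) = 4.048 K/W
R_outer film = 1/(h_o·2πr_oL) = 1/(12.2×2π×0.1268×1) = 0.1029 K/W
R_total = 211.4 K/W
Q = ΔT/R_total = 202/211.4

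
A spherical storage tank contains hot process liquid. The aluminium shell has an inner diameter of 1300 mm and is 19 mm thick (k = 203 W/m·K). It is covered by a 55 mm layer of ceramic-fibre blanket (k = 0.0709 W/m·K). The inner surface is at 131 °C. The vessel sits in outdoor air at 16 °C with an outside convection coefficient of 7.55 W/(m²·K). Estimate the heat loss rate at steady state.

Q ≈ 779 W

For a spherical shell R = (1/r₁ − 1/r₂)/(4πk); film R = 1/(h·4πr²). In series:
R_aluminium shell = (1/0.65 − 1/0.669)/(4π×203) = 1.713×10^-5 K/W
R_ceramic-fibre blanket = (1/0.669 − 1/0.724)/(4π×0.0709) = 0.1275 K/W
R_outer film = 1/(h·4πr_o²) = 1/(7.55×4π×0.724²) = 0.02011 K/W
R_total = 0.1476 K/W
Q = ΔT/R_total = 115/0.1476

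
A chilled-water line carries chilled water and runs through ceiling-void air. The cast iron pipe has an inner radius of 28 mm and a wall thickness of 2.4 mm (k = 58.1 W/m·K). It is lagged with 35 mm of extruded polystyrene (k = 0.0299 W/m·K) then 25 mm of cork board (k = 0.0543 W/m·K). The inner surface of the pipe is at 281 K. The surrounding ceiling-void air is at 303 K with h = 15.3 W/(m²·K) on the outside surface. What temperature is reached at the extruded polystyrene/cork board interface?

T ≈ 298 K

Radial resistances (cylindrical: R_cond = ln(r_o/r_i)/(2πkL), R_conv = 1/(h·2πrL)):
R_cast iron pipe wall = ln(30.4/28)/(2π×58.1×1) = 2.253×10^-4 K/W
R_extruded polystyrene = ln(65.4/30.4)/(2π×0.0299×1) = 4.078 K/W
R_cork board = ln(90.4/65.4)/(2π×0.0543×1) = 0.9488 K/W
R_outer film = 1/(h_o·2πr_oL) = 1/(15.3×2π×0.0904×1) = 0.1151 K/W
R_total = 5.142 K/W
Q = ΔT/R_total = 22/5.142
Q = 4.28 W/m
T_interface = T_inner + Q·ΣR(inner→interface) = 281 + 4.28×4.078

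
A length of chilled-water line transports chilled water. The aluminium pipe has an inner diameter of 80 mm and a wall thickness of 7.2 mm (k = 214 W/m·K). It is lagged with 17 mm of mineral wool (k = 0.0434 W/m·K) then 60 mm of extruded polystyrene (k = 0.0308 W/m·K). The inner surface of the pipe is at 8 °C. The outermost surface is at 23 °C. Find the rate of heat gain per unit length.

Per-layer cylindrical resistances, series-summed:
R_aluminium pipe wall = ln(47.2/40)/(2π×214×1) = 1.231×10^-4 K/W
R_mineral wool = ln(64.2/47.2)/(2π×0.0434×1) = 1.128 K/W
R_extruded polystyrene = ln(124.2/64.2)/(2π×0.0308×1) = 3.41 K/W
R_total = 4.538 K/W
Q = ΔT/R_total = 15/4.538

q′ ≈ 3.31 W/m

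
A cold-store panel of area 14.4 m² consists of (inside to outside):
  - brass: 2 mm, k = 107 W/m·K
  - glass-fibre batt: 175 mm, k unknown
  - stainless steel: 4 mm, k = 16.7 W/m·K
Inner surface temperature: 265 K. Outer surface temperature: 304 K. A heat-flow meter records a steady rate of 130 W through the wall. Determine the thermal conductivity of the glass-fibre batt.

Using the resistance-network approach (series):
R_brass = L/(kA) = 0.002/(107×14.4) = 1.298×10^-6 K/W
R_stainless steel = L/(kA) = 0.004/(16.7×14.4) = 1.663×10^-5 K/W
Sum of known resistances R_other = 1.793×10^-5 K/W
Total R = ΔT/Q = 39/130 = 0.3 K/W
R_glass-fibre batt = R_total − R_other = 0.3 K/W
k = L/(R·A) = 0.175/(0.3×14.4)

k ≈ 0.0405 W/(m·K)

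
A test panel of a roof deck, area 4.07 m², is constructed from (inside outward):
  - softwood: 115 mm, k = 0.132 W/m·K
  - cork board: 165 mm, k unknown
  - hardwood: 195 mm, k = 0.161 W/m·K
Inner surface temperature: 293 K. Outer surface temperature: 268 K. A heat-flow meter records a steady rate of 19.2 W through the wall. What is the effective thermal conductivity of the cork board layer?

k ≈ 0.0513 W/(m·K)

Using the resistance-network approach (series):
R_softwood = L/(kA) = 0.115/(0.132×4.07) = 0.2141 K/W
R_hardwood = L/(kA) = 0.195/(0.161×4.07) = 0.2976 K/W
Sum of known resistances R_other = 0.5116 K/W
Total R = ΔT/Q = 25/19.2 = 1.302 K/W
R_cork board = R_total − R_other = 0.7904 K/W
k = L/(R·A) = 0.165/(0.7904×4.07)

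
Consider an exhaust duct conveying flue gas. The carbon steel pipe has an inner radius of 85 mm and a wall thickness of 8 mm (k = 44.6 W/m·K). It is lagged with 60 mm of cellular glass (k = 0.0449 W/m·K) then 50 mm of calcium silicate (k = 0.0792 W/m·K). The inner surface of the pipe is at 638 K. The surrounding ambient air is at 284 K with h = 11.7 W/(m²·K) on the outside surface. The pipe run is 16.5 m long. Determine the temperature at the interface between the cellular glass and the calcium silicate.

T ≈ 378 K

Radial resistances (cylindrical: R_cond = ln(r_o/r_i)/(2πkL), R_conv = 1/(h·2πrL)):
R_carbon steel pipe wall = ln(93/85)/(2π×44.6×16.5) = 1.945×10^-5 K/W
R_cellular glass = ln(153/93)/(2π×0.0449×16.5) = 0.1069 K/W
R_calcium silicate = ln(203/153)/(2π×0.0792×16.5) = 0.03444 K/W
R_outer film = 1/(h_o·2πr_oL) = 1/(11.7×2π×0.203×16.5) = 0.004061 K/W
R_total = 0.1455 K/W
Q = ΔT/R_total = 354/0.1455
Q = 2430 W
T_interface = T_inner − Q·ΣR(inner→interface) = 638 − 2430×0.107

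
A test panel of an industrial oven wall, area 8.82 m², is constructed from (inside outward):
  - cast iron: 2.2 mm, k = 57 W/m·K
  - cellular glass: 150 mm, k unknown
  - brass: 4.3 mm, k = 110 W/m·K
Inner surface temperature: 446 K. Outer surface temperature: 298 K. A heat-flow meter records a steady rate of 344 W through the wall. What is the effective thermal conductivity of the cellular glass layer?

k ≈ 0.0395 W/(m·K)

Thermal resistances in series:
R_cast iron = L/(kA) = 0.0022/(57×8.82) = 4.376×10^-6 K/W
R_brass = L/(kA) = 0.0043/(110×8.82) = 4.432×10^-6 K/W
Sum of known resistances R_other = 8.808×10^-6 K/W
Total R = ΔT/Q = 148/344 = 0.4302 K/W
R_cellular glass = R_total − R_other = 0.4302 K/W
k = L/(R·A) = 0.15/(0.4302×8.82)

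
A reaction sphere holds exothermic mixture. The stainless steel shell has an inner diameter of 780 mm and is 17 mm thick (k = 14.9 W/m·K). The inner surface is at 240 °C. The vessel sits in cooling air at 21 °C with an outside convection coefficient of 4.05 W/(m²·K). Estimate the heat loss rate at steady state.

Each spherical layer contributes R = (1/r_i − 1/r_o)/(4πk):
R_stainless steel shell = (1/0.39 − 1/0.407)/(4π×14.9) = 5.72×10^-4 K/W
R_outer film = 1/(h·4πr_o²) = 1/(4.05×4π×0.407²) = 0.1186 K/W
R_total = 0.1192 K/W
Q = ΔT/R_total = 219/0.1192

Q ≈ 1840 W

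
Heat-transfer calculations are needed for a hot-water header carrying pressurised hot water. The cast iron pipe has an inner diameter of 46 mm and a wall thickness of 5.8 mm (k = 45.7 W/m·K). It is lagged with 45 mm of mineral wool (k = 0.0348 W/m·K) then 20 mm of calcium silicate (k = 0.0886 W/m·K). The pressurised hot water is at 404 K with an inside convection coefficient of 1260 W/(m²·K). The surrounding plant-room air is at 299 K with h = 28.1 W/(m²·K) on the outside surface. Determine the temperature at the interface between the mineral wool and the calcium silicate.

Cylindrical conduction, so R = ln(r₂/r₁)/(2πkL) per layer, in series:
R_inner film = 1/(h_i·2πr₁L) = 1/(1260×2π×0.023×1) = 0.005492 K/W
R_cast iron pipe wall = ln(28.8/23)/(2π×45.7×1) = 7.832×10^-4 K/W
R_mineral wool = ln(73.8/28.8)/(2π×0.0348×1) = 4.304 K/W
R_calcium silicate = ln(93.8/73.8)/(2π×0.0886×1) = 0.4308 K/W
R_outer film = 1/(h_o·2πr_oL) = 1/(28.1×2π×0.0938×1) = 0.06038 K/W
R_total = 4.801 K/W
Q = ΔT/R_total = 105/4.801
Q = 21.9 W/m
T_interface = T_inner − Q·ΣR(inner→interface) = 404 − 21.9×4.31

T ≈ 310 K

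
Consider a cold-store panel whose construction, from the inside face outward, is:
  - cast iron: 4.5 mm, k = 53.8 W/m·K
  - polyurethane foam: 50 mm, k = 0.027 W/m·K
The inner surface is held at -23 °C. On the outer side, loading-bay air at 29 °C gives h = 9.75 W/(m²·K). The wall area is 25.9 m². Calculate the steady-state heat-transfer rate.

Treating each layer as a thermal resistance in series:
R_cast iron = L/(kA) = 0.0045/(53.8×25.9) = 3.229×10^-6 K/W
R_polyurethane foam = L/(kA) = 0.05/(0.027×25.9) = 0.0715 K/W
R_outer film = 1/(h_o·A) = 1/(9.75×25.9) = 0.00396 K/W
R_total = 0.07546 K/W
Q = ΔT / R_total = 52 / 0.07546

Q ≈ 689 W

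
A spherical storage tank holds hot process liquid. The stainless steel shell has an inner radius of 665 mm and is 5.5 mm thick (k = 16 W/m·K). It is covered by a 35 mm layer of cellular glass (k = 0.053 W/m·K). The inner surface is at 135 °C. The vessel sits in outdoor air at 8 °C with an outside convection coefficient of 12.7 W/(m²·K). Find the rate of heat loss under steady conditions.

Q ≈ 1030 W

Radial (spherical) resistances in series:
R_stainless steel shell = (1/0.665 − 1/0.6705)/(4π×16) = 6.135×10^-5 K/W
R_cellular glass = (1/0.6705 − 1/0.7055)/(4π×0.053) = 0.1111 K/W
R_outer film = 1/(h·4πr_o²) = 1/(12.7×4π×0.7055²) = 0.01259 K/W
R_total = 0.1237 K/W
Q = ΔT/R_total = 127/0.1237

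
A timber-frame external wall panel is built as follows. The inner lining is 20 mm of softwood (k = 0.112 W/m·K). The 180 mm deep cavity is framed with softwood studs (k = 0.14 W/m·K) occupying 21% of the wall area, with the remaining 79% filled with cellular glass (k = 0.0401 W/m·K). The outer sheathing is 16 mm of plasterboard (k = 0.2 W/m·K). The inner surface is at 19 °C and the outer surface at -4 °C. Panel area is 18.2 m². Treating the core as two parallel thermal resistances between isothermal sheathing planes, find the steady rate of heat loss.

Sheathing layers in series; stud and cavity paths in parallel between them.
R_inner = 0.02/(0.112×18.2) = 0.009812 K/W
R_stud  = 0.18/(0.14×0.21×18.2) = 0.3364 K/W
R_cav   = 0.18/(0.0401×0.79×18.2) = 0.3122 K/W
1/R_core = 1/R_stud + 1/R_cav → R_core = 0.1619 K/W
R_outer = 0.016/(0.2×18.2) = 0.004396 K/W
R_total = 0.1761 K/W
Q = ΔT/R_total = 23/0.1761

Q ≈ 131 W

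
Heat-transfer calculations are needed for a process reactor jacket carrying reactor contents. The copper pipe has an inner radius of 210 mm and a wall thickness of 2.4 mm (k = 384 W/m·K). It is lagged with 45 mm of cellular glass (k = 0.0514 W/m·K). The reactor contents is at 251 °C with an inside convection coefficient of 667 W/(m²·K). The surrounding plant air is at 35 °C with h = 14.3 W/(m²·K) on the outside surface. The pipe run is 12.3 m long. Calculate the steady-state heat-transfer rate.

Per-layer cylindrical resistances, series-summed:
R_inner film = 1/(h_i·2πr₁L) = 1/(667×2π×0.21×12.3) = 9.238×10^-5 K/W
R_copper pipe wall = ln(212.4/210)/(2π×384×12.3) = 3.829×10^-7 K/W
R_cellular glass = ln(257.4/212.4)/(2π×0.0514×12.3) = 0.04837 K/W
R_outer film = 1/(h_o·2πr_oL) = 1/(14.3×2π×0.2574×12.3) = 0.003515 K/W
R_total = 0.05198 K/W
Q = ΔT/R_total = 216/0.05198

Q ≈ 4160 W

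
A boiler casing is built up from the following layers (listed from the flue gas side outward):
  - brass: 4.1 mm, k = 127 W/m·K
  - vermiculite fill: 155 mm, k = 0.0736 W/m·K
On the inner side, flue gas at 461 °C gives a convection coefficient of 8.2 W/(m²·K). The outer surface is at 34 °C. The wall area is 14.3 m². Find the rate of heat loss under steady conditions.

Q ≈ 2740 W

Series thermal resistances:
R_inner film = 1/(h_i·A) = 1/(8.2×14.3) = 0.008528 K/W
R_brass = L/(kA) = 0.0041/(127×14.3) = 2.258×10^-6 K/W
R_vermiculite fill = L/(kA) = 0.155/(0.0736×14.3) = 0.1473 K/W
R_total = 0.1558 K/W
Q = ΔT / R_total = 427 / 0.1558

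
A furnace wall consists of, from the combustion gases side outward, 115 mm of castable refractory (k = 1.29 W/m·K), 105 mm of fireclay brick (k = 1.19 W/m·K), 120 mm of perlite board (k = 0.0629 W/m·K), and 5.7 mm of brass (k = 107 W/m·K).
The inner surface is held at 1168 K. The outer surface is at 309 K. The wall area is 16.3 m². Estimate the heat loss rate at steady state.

Treating each layer as a thermal resistance in series:
R_castable refractory = L/(kA) = 0.115/(1.29×16.3) = 0.005469 K/W
R_fireclay brick = L/(kA) = 0.105/(1.19×16.3) = 0.005413 K/W
R_perlite board = L/(kA) = 0.12/(0.0629×16.3) = 0.117 K/W
R_brass = L/(kA) = 0.0057/(107×16.3) = 3.268×10^-6 K/W
R_total = 0.1279 K/W
Q = ΔT / R_total = 859 / 0.1279

Q ≈ 6710 W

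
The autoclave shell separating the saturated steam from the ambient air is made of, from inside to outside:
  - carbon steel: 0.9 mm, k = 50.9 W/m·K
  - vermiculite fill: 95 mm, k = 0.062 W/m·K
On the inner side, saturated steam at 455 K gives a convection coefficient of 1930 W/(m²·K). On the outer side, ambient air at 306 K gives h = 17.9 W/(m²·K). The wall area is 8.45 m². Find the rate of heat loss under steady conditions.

Q ≈ 793 W

Thermal resistances in series:
R_inner film = 1/(h_i·A) = 1/(1930×8.45) = 6.132×10^-5 K/W
R_carbon steel = L/(kA) = 0.0009/(50.9×8.45) = 2.093×10^-6 K/W
R_vermiculite fill = L/(kA) = 0.095/(0.062×8.45) = 0.1813 K/W
R_outer film = 1/(h_o·A) = 1/(17.9×8.45) = 0.006611 K/W
R_total = 0.188 K/W
Q = ΔT / R_total = 149 / 0.188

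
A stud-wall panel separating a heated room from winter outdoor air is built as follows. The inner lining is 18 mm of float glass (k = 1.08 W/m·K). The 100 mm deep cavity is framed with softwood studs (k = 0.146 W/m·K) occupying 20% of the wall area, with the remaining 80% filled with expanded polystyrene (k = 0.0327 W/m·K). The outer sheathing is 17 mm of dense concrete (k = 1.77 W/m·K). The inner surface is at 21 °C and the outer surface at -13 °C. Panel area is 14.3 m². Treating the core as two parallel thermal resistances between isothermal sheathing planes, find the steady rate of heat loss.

Q ≈ 265 W

Sheathing layers in series; stud and cavity paths in parallel between them.
R_inner = 0.018/(1.08×14.3) = 0.001166 K/W
R_stud  = 0.1/(0.146×0.2×14.3) = 0.2395 K/W
R_cav   = 0.1/(0.0327×0.8×14.3) = 0.2673 K/W
1/R_core = 1/R_stud + 1/R_cav → R_core = 0.1263 K/W
R_outer = 0.017/(1.77×14.3) = 6.716×10^-4 K/W
R_total = 0.1282 K/W
Q = ΔT/R_total = 34/0.1282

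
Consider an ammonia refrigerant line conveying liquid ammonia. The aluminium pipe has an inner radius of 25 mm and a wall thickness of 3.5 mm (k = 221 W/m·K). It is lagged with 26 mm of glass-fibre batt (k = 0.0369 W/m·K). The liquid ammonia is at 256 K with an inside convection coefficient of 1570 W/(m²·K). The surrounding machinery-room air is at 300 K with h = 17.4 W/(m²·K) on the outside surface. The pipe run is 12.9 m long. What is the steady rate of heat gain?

For a radial system each layer contributes R = ln(r_out/r_in)/(2πkL); films add R = 1/(hA).
R_inner film = 1/(h_i·2πr₁L) = 1/(1570×2π×0.025×12.9) = 3.143×10^-4 K/W
R_aluminium pipe wall = ln(28.5/25)/(2π×221×12.9) = 7.315×10^-6 K/W
R_glass-fibre batt = ln(54.5/28.5)/(2π×0.0369×12.9) = 0.2168 K/W
R_outer film = 1/(h_o·2πr_oL) = 1/(17.4×2π×0.0545×12.9) = 0.01301 K/W
R_total = 0.2301 K/W
Q = ΔT/R_total = 44/0.2301

Q ≈ 191 W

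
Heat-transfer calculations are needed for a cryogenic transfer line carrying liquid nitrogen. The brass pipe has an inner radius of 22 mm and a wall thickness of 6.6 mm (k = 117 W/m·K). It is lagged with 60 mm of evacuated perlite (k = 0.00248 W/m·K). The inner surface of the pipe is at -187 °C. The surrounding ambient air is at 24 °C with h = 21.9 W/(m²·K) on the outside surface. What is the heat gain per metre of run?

q′ ≈ 2.9 W/m

Cylindrical conduction, so R = ln(r₂/r₁)/(2πkL) per layer, in series:
R_brass pipe wall = ln(28.6/22)/(2π×117×1) = 3.569×10^-4 K/W
R_evacuated perlite = ln(88.6/28.6)/(2π×0.00248×1) = 72.56 K/W
R_outer film = 1/(h_o·2πr_oL) = 1/(21.9×2π×0.0886×1) = 0.08202 K/W
R_total = 72.65 K/W
Q = ΔT/R_total = 211/72.65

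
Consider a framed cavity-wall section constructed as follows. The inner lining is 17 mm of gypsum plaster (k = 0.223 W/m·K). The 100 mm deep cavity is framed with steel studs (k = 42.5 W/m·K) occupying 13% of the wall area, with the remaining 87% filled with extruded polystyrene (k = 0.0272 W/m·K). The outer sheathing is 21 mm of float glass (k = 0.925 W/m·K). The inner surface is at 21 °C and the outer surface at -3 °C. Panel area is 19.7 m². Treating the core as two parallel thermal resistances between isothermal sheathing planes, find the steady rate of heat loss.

Q ≈ 4040 W

Sheathing layers in series; stud and cavity paths in parallel between them.
R_inner = 0.017/(0.223×19.7) = 0.00387 K/W
R_stud  = 0.1/(42.5×0.13×19.7) = 9.188×10^-4 K/W
R_cav   = 0.1/(0.0272×0.87×19.7) = 0.2145 K/W
1/R_core = 1/R_stud + 1/R_cav → R_core = 9.148×10^-4 K/W
R_outer = 0.021/(0.925×19.7) = 0.001152 K/W
R_total = 0.005937 K/W
Q = ΔT/R_total = 24/0.005937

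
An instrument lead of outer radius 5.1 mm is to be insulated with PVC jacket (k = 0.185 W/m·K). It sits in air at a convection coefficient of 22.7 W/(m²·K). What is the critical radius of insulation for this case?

For a cylinder r_cr = k/h = 0.185/22.7
r_cr = 8.15 mm; since the bare radius (5.1 mm) is below r_cr, adding a thin layer of insulation will *increase* heat loss.

r_cr ≈ 8.15 mm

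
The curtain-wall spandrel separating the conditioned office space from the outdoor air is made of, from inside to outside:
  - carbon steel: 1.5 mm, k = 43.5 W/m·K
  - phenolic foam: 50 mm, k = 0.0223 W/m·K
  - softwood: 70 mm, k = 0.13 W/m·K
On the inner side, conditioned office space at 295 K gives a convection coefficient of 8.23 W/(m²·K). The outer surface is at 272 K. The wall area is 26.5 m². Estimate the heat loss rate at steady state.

Q ≈ 210 W

Model the wall as resistances in series:
R_inner film = 1/(h_i·A) = 1/(8.23×26.5) = 0.004585 K/W
R_carbon steel = L/(kA) = 0.0015/(43.5×26.5) = 1.301×10^-6 K/W
R_phenolic foam = L/(kA) = 0.05/(0.0223×26.5) = 0.08461 K/W
R_softwood = L/(kA) = 0.07/(0.13×26.5) = 0.02032 K/W
R_total = 0.1095 K/W
Q = ΔT / R_total = 23 / 0.1095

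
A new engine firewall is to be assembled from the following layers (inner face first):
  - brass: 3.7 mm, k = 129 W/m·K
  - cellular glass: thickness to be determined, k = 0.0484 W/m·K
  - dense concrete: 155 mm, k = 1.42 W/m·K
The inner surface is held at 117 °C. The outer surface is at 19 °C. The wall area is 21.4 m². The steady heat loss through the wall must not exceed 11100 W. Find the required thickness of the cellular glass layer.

Treating each layer as a thermal resistance in series:
R_brass = L/(kA) = 0.0037/(129×21.4) = 1.34×10^-6 K/W
R_dense concrete = L/(kA) = 0.155/(1.42×21.4) = 0.005101 K/W
Sum of the known resistances R_other = 0.005102 K/W
Required total resistance R_tot = ΔT/Q_allow = 98/11100 = 0.008829 K/W
R_cellular glass = R_tot − R_other = 0.003727 K/W
L = R·k·A = 0.003727×0.0484×21.4

L ≈ 3.86 mm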